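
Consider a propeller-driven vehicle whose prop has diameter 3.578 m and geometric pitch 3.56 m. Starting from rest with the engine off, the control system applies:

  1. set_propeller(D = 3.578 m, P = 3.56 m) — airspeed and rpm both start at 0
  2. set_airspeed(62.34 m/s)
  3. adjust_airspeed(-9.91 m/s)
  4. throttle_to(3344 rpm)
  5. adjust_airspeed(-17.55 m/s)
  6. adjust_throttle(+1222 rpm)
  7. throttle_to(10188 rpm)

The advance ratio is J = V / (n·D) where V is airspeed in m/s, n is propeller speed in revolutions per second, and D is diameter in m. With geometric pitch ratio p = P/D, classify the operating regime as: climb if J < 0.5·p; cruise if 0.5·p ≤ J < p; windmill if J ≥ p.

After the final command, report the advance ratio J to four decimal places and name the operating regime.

set_propeller: D = 3.578 m, P = 3.56 m (p = P/D = 0.994969); state ← (V=0, rpm=0)
set_airspeed(62.34): V ← 62.34 m/s
adjust_airspeed(-9.91): V ← 62.34 -9.91 = 52.43 m/s
throttle_to(3344): rpm ← 3344
adjust_airspeed(-17.55): V ← 52.43 -17.55 = 34.88 m/s
adjust_throttle(+1222): rpm ← 3344 +1222 = 4566
throttle_to(10188): rpm ← 10188
final state: V = 34.88 m/s, rpm = 10188 → n = rpm/60 = 169.800000 rev/s
J = V / (n·D) = 34.88 / (169.800000 × 3.578) = 0.057411
regime bands: climb J<0.4975 | cruise [0.4975, 0.9950) | windmill J≥0.9950
J = 0.0574 → climb

J = 0.0574, regime = climb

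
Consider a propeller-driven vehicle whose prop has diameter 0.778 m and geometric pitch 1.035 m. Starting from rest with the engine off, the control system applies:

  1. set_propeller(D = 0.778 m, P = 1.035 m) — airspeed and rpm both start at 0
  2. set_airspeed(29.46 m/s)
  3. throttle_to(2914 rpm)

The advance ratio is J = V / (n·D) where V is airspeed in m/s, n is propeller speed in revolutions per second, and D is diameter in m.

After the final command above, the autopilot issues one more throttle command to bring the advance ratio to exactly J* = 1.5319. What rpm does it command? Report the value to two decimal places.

set_propeller: D = 0.778 m, P = 1.035 m (p = P/D = 1.330334); state ← (V=0, rpm=0)
set_airspeed(29.46): V ← 29.46 m/s
throttle_to(2914): rpm ← 2914
final state: V = 29.46 m/s, rpm = 2914 → n = rpm/60 = 48.566667 rev/s
target J* = 1.5319; solve J* = V/(n·D) for n: n = V/(J*·D) = 29.46/(1.5319 × 0.778) = 24.718535 rev/s
rpm = 60·n = 1483.112106

rpm = 1483.11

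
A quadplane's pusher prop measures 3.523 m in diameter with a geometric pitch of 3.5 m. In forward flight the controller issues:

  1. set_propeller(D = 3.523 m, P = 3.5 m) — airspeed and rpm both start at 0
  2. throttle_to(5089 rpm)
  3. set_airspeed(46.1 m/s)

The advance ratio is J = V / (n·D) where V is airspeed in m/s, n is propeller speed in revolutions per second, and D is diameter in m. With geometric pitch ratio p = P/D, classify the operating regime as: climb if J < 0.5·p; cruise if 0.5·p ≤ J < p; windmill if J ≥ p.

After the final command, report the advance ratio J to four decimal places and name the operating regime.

J = 0.1543, regime = climb

set_propeller: D = 3.523 m, P = 3.5 m (p = P/D = 0.993471); state ← (V=0, rpm=0)
throttle_to(5089): rpm ← 5089
set_airspeed(46.1): V ← 46.1 m/s
final state: V = 46.1 m/s, rpm = 5089 → n = rpm/60 = 84.816667 rev/s
J = V / (n·D) = 46.1 / (84.816667 × 3.523) = 0.154279
regime bands: climb J<0.4967 | cruise [0.4967, 0.9935) | windmill J≥0.9935
J = 0.1543 → climb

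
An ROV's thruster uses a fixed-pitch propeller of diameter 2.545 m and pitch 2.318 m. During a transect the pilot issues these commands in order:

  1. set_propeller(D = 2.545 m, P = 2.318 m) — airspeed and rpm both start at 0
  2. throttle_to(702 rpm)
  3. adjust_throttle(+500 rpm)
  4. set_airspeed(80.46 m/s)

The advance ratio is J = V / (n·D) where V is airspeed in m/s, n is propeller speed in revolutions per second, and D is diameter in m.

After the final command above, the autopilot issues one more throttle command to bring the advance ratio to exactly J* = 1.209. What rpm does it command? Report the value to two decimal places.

set_propeller: D = 2.545 m, P = 2.318 m (p = P/D = 0.910806); state ← (V=0, rpm=0)
throttle_to(702): rpm ← 702
adjust_throttle(+500): rpm ← 702 +500 = 1202
set_airspeed(80.46): V ← 80.46 m/s
final state: V = 80.46 m/s, rpm = 1202 → n = rpm/60 = 20.033333 rev/s
target J* = 1.209; solve J* = V/(n·D) for n: n = V/(J*·D) = 80.46/(1.209 × 2.545) = 26.149654 rev/s
rpm = 60·n = 1568.979218

rpm = 1568.98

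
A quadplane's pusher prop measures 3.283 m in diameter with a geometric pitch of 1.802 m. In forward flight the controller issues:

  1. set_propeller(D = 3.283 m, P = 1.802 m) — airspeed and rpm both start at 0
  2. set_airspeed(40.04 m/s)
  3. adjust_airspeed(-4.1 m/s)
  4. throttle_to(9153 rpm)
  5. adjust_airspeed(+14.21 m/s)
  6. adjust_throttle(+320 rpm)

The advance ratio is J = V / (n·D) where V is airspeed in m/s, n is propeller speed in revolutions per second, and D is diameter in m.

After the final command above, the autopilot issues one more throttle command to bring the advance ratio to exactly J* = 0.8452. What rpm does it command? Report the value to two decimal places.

set_propeller: D = 3.283 m, P = 1.802 m (p = P/D = 0.548888); state ← (V=0, rpm=0)
set_airspeed(40.04): V ← 40.04 m/s
adjust_airspeed(-4.1): V ← 40.04 -4.1 = 35.94 m/s
throttle_to(9153): rpm ← 9153
adjust_airspeed(+14.21): V ← 35.94 +14.21 = 50.15 m/s
adjust_throttle(+320): rpm ← 9153 +320 = 9473
final state: V = 50.15 m/s, rpm = 9473 → n = rpm/60 = 157.883333 rev/s
target J* = 0.8452; solve J* = V/(n·D) for n: n = V/(J*·D) = 50.15/(0.8452 × 3.283) = 18.073429 rev/s
rpm = 60·n = 1084.405762

rpm = 1084.41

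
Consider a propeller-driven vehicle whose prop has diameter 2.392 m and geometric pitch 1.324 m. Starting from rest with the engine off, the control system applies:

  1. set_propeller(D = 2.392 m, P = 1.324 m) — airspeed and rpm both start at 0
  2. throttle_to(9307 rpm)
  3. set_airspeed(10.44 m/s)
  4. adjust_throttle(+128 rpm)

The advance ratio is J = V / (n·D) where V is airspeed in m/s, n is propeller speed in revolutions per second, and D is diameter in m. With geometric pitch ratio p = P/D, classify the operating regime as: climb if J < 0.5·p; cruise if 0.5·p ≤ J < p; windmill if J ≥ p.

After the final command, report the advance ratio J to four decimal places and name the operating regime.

set_propeller: D = 2.392 m, P = 1.324 m (p = P/D = 0.553512); state ← (V=0, rpm=0)
throttle_to(9307): rpm ← 9307
set_airspeed(10.44): V ← 10.44 m/s
adjust_throttle(+128): rpm ← 9307 +128 = 9435
final state: V = 10.44 m/s, rpm = 9435 → n = rpm/60 = 157.250000 rev/s
J = V / (n·D) = 10.44 / (157.250000 × 2.392) = 0.027755
regime bands: climb J<0.2768 | cruise [0.2768, 0.5535) | windmill J≥0.5535
J = 0.0278 → climb

J = 0.0278, regime = climb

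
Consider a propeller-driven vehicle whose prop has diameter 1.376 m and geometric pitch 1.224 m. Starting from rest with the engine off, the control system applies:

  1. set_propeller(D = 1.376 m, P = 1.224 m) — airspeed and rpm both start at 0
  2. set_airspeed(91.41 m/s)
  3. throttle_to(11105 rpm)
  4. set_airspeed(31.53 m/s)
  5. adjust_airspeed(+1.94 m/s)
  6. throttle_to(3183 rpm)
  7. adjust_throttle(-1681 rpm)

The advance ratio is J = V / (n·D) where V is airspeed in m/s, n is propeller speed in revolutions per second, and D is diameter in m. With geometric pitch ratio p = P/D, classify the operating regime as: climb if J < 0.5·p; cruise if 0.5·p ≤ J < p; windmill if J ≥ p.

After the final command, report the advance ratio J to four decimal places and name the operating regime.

set_propeller: D = 1.376 m, P = 1.224 m (p = P/D = 0.889535); state ← (V=0, rpm=0)
set_airspeed(91.41): V ← 91.41 m/s
throttle_to(11105): rpm ← 11105
set_airspeed(31.53): V ← 31.53 m/s
adjust_airspeed(+1.94): V ← 31.53 +1.94 = 33.47 m/s
throttle_to(3183): rpm ← 3183
adjust_throttle(-1681): rpm ← 3183 -1681 = 1502
final state: V = 33.47 m/s, rpm = 1502 → n = rpm/60 = 25.033333 rev/s
J = V / (n·D) = 33.47 / (25.033333 × 1.376) = 0.971670
regime bands: climb J<0.4448 | cruise [0.4448, 0.8895) | windmill J≥0.8895
J = 0.9717 → windmill

J = 0.9717, regime = windmill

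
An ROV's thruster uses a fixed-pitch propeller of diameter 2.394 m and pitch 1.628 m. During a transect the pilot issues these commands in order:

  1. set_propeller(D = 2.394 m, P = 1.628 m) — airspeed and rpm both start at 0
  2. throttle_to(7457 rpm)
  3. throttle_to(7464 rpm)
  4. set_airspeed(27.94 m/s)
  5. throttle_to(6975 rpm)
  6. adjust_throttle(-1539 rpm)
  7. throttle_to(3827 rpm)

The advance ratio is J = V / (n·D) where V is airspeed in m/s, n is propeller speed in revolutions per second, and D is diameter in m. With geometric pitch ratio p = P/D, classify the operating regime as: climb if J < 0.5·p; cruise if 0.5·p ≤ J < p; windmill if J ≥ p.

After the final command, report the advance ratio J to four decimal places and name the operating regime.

J = 0.1830, regime = climb

set_propeller: D = 2.394 m, P = 1.628 m (p = P/D = 0.680033); state ← (V=0, rpm=0)
throttle_to(7457): rpm ← 7457
throttle_to(7464): rpm ← 7464
set_airspeed(27.94): V ← 27.94 m/s
throttle_to(6975): rpm ← 6975
adjust_throttle(-1539): rpm ← 6975 -1539 = 5436
throttle_to(3827): rpm ← 3827
final state: V = 27.94 m/s, rpm = 3827 → n = rpm/60 = 63.783333 rev/s
J = V / (n·D) = 27.94 / (63.783333 × 2.394) = 0.182976
regime bands: climb J<0.3400 | cruise [0.3400, 0.6800) | windmill J≥0.6800
J = 0.1830 → climb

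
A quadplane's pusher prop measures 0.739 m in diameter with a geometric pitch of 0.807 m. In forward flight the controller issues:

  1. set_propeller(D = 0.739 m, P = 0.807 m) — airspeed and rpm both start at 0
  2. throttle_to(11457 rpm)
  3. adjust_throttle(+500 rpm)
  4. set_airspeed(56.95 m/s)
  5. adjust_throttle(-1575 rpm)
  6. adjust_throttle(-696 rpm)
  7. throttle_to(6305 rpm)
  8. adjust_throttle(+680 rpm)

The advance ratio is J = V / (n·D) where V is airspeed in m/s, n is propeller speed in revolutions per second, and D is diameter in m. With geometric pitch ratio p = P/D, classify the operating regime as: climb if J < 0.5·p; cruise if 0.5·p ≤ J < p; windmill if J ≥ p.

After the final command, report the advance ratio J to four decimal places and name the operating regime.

set_propeller: D = 0.739 m, P = 0.807 m (p = P/D = 1.092016); state ← (V=0, rpm=0)
throttle_to(11457): rpm ← 11457
adjust_throttle(+500): rpm ← 11457 +500 = 11957
set_airspeed(56.95): V ← 56.95 m/s
adjust_throttle(-1575): rpm ← 11957 -1575 = 10382
adjust_throttle(-696): rpm ← 10382 -696 = 9686
throttle_to(6305): rpm ← 6305
adjust_throttle(+680): rpm ← 6305 +680 = 6985
final state: V = 56.95 m/s, rpm = 6985 → n = rpm/60 = 116.416667 rev/s
J = V / (n·D) = 56.95 / (116.416667 × 0.739) = 0.661964
regime bands: climb J<0.5460 | cruise [0.5460, 1.0920) | windmill J≥1.0920
J = 0.6620 → cruise

J = 0.6620, regime = cruise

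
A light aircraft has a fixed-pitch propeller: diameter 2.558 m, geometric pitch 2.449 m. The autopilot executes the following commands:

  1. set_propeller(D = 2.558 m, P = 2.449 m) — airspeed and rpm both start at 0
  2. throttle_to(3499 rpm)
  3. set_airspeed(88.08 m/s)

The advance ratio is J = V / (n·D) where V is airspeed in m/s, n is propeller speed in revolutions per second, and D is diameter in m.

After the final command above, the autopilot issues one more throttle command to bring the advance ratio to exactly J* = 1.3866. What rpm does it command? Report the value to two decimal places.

rpm = 1489.97

set_propeller: D = 2.558 m, P = 2.449 m (p = P/D = 0.957389); state ← (V=0, rpm=0)
throttle_to(3499): rpm ← 3499
set_airspeed(88.08): V ← 88.08 m/s
final state: V = 88.08 m/s, rpm = 3499 → n = rpm/60 = 58.316667 rev/s
target J* = 1.3866; solve J* = V/(n·D) for n: n = V/(J*·D) = 88.08/(1.3866 × 2.558) = 24.832793 rev/s
rpm = 60·n = 1489.967585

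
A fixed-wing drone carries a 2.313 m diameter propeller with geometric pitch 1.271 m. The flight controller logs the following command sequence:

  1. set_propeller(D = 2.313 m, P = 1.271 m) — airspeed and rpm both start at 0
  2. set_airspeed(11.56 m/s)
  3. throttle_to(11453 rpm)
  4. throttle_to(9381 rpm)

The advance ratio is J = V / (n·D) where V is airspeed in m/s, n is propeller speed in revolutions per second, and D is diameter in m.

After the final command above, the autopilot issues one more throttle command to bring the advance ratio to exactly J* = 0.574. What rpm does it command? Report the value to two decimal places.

set_propeller: D = 2.313 m, P = 1.271 m (p = P/D = 0.549503); state ← (V=0, rpm=0)
set_airspeed(11.56): V ← 11.56 m/s
throttle_to(11453): rpm ← 11453
throttle_to(9381): rpm ← 9381
final state: V = 11.56 m/s, rpm = 9381 → n = rpm/60 = 156.350000 rev/s
target J* = 0.574; solve J* = V/(n·D) for n: n = V/(J*·D) = 11.56/(0.574 × 2.313) = 8.707035 rev/s
rpm = 60·n = 522.422122

rpm = 522.42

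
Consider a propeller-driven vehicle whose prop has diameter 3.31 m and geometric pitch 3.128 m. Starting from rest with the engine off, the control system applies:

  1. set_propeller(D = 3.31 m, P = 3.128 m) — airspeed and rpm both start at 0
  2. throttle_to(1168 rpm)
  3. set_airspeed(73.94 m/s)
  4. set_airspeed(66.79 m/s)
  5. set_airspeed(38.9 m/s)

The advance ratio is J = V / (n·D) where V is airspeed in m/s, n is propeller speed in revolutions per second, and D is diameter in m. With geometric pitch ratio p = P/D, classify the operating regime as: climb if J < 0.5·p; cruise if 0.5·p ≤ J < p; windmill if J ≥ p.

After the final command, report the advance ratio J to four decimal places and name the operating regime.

set_propeller: D = 3.31 m, P = 3.128 m (p = P/D = 0.945015); state ← (V=0, rpm=0)
throttle_to(1168): rpm ← 1168
set_airspeed(73.94): V ← 73.94 m/s
set_airspeed(66.79): V ← 66.79 m/s
set_airspeed(38.9): V ← 38.9 m/s
final state: V = 38.9 m/s, rpm = 1168 → n = rpm/60 = 19.466667 rev/s
J = V / (n·D) = 38.9 / (19.466667 × 3.31) = 0.603712
regime bands: climb J<0.4725 | cruise [0.4725, 0.9450) | windmill J≥0.9450
J = 0.6037 → cruise

J = 0.6037, regime = cruise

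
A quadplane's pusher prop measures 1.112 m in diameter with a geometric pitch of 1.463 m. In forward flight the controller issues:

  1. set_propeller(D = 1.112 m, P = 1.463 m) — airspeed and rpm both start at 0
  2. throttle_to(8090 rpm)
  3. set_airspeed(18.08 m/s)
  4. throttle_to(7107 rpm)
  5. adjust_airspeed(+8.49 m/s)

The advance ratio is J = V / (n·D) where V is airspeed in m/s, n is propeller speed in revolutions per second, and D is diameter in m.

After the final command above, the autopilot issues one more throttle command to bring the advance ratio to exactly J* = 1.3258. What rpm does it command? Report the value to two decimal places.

rpm = 1081.33

set_propeller: D = 1.112 m, P = 1.463 m (p = P/D = 1.315647); state ← (V=0, rpm=0)
throttle_to(8090): rpm ← 8090
set_airspeed(18.08): V ← 18.08 m/s
throttle_to(7107): rpm ← 7107
adjust_airspeed(+8.49): V ← 18.08 +8.49 = 26.57 m/s
final state: V = 26.57 m/s, rpm = 7107 → n = rpm/60 = 118.450000 rev/s
target J* = 1.3258; solve J* = V/(n·D) for n: n = V/(J*·D) = 26.57/(1.3258 × 1.112) = 18.022239 rev/s
rpm = 60·n = 1081.334359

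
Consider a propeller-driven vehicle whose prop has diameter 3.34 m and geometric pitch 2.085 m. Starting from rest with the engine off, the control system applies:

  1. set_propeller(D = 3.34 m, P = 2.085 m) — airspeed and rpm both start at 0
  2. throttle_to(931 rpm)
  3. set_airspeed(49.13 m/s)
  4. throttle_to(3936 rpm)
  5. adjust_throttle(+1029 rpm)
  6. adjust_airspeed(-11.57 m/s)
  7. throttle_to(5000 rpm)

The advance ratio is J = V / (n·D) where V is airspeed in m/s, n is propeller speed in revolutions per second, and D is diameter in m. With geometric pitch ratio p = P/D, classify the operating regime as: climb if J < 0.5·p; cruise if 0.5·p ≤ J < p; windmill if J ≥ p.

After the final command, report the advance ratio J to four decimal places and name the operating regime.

set_propeller: D = 3.34 m, P = 2.085 m (p = P/D = 0.624251); state ← (V=0, rpm=0)
throttle_to(931): rpm ← 931
set_airspeed(49.13): V ← 49.13 m/s
throttle_to(3936): rpm ← 3936
adjust_throttle(+1029): rpm ← 3936 +1029 = 4965
adjust_airspeed(-11.57): V ← 49.13 -11.57 = 37.56 m/s
throttle_to(5000): rpm ← 5000
final state: V = 37.56 m/s, rpm = 5000 → n = rpm/60 = 83.333333 rev/s
J = V / (n·D) = 37.56 / (83.333333 × 3.34) = 0.134946
regime bands: climb J<0.3121 | cruise [0.3121, 0.6243) | windmill J≥0.6243
J = 0.1349 → climb

J = 0.1349, regime = climb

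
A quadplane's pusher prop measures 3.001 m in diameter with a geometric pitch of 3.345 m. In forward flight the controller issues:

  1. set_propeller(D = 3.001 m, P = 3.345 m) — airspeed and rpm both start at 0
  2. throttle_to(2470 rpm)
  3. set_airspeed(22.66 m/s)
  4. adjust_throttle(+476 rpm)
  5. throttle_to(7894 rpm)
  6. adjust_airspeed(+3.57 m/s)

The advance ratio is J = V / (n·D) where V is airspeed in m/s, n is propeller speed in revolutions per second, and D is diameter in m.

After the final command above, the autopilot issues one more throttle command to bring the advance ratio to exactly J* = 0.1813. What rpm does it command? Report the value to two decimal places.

set_propeller: D = 3.001 m, P = 3.345 m (p = P/D = 1.114628); state ← (V=0, rpm=0)
throttle_to(2470): rpm ← 2470
set_airspeed(22.66): V ← 22.66 m/s
adjust_throttle(+476): rpm ← 2470 +476 = 2946
throttle_to(7894): rpm ← 7894
adjust_airspeed(+3.57): V ← 22.66 +3.57 = 26.23 m/s
final state: V = 26.23 m/s, rpm = 7894 → n = rpm/60 = 131.566667 rev/s
target J* = 0.1813; solve J* = V/(n·D) for n: n = V/(J*·D) = 26.23/(0.1813 × 3.001) = 48.209707 rev/s
rpm = 60·n = 2892.582414

rpm = 2892.58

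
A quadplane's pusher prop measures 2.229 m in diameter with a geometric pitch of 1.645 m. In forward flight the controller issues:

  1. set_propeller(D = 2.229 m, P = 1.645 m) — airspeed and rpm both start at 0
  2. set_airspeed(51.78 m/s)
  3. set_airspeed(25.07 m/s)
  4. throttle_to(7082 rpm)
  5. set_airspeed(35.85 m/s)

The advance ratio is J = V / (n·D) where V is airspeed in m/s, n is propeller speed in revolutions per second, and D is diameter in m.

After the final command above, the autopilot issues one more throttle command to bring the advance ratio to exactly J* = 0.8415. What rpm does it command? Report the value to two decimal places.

set_propeller: D = 2.229 m, P = 1.645 m (p = P/D = 0.737999); state ← (V=0, rpm=0)
set_airspeed(51.78): V ← 51.78 m/s
set_airspeed(25.07): V ← 25.07 m/s
throttle_to(7082): rpm ← 7082
set_airspeed(35.85): V ← 35.85 m/s
final state: V = 35.85 m/s, rpm = 7082 → n = rpm/60 = 118.033333 rev/s
target J* = 0.8415; solve J* = V/(n·D) for n: n = V/(J*·D) = 35.85/(0.8415 × 2.229) = 19.112829 rev/s
rpm = 60·n = 1146.769732

rpm = 1146.77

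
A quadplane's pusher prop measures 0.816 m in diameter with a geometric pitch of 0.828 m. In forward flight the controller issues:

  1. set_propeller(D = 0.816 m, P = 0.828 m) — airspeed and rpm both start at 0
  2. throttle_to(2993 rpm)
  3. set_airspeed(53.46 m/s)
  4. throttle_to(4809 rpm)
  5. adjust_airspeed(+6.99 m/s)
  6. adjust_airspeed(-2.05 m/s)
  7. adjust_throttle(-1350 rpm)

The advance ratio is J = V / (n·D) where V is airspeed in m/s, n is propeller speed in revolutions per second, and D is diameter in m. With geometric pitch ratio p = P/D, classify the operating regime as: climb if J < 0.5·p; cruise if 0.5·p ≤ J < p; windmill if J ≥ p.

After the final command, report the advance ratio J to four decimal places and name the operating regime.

J = 1.2414, regime = windmill

set_propeller: D = 0.816 m, P = 0.828 m (p = P/D = 1.014706); state ← (V=0, rpm=0)
throttle_to(2993): rpm ← 2993
set_airspeed(53.46): V ← 53.46 m/s
throttle_to(4809): rpm ← 4809
adjust_airspeed(+6.99): V ← 53.46 +6.99 = 60.45 m/s
adjust_airspeed(-2.05): V ← 60.45 -2.05 = 58.4 m/s
adjust_throttle(-1350): rpm ← 4809 -1350 = 3459
final state: V = 58.4 m/s, rpm = 3459 → n = rpm/60 = 57.650000 rev/s
J = V / (n·D) = 58.4 / (57.650000 × 0.816) = 1.241433
regime bands: climb J<0.5074 | cruise [0.5074, 1.0147) | windmill J≥1.0147
J = 1.2414 → windmill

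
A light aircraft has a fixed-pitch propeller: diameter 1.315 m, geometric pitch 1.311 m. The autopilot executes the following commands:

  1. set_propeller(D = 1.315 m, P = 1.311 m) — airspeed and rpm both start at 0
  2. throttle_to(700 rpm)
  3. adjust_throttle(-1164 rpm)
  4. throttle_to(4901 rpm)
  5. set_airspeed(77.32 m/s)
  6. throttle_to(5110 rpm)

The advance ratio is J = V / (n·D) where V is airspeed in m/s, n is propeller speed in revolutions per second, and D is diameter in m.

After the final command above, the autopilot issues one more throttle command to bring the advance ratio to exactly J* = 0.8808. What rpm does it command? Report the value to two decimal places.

set_propeller: D = 1.315 m, P = 1.311 m (p = P/D = 0.996958); state ← (V=0, rpm=0)
throttle_to(700): rpm ← 700
adjust_throttle(-1164): rpm ← 700 -1164 = -464
throttle_to(4901): rpm ← 4901
set_airspeed(77.32): V ← 77.32 m/s
throttle_to(5110): rpm ← 5110
final state: V = 77.32 m/s, rpm = 5110 → n = rpm/60 = 85.166667 rev/s
target J* = 0.8808; solve J* = V/(n·D) for n: n = V/(J*·D) = 77.32/(0.8808 × 1.315) = 66.755766 rev/s
rpm = 60·n = 4005.345987

rpm = 4005.35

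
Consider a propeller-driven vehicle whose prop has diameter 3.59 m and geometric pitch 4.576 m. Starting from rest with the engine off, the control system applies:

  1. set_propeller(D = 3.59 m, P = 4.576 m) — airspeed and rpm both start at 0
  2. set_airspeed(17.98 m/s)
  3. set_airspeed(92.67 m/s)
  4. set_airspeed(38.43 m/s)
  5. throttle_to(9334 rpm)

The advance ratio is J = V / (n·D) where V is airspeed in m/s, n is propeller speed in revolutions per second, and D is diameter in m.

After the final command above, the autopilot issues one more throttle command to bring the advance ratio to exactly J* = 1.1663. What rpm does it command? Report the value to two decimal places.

rpm = 550.70

set_propeller: D = 3.59 m, P = 4.576 m (p = P/D = 1.274652); state ← (V=0, rpm=0)
set_airspeed(17.98): V ← 17.98 m/s
set_airspeed(92.67): V ← 92.67 m/s
set_airspeed(38.43): V ← 38.43 m/s
throttle_to(9334): rpm ← 9334
final state: V = 38.43 m/s, rpm = 9334 → n = rpm/60 = 155.566667 rev/s
target J* = 1.1663; solve J* = V/(n·D) for n: n = V/(J*·D) = 38.43/(1.1663 × 3.59) = 9.178372 rev/s
rpm = 60·n = 550.702326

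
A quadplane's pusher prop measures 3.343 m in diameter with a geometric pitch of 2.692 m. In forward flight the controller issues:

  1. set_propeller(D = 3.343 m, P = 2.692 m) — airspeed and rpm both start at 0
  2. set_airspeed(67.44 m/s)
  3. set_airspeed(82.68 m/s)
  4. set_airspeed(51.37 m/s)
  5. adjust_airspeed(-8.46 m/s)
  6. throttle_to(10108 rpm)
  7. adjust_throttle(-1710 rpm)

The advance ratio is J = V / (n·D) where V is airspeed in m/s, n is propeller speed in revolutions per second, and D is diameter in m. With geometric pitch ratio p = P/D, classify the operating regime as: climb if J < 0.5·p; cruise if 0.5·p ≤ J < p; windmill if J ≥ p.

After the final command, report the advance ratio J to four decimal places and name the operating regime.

J = 0.0917, regime = climb

set_propeller: D = 3.343 m, P = 2.692 m (p = P/D = 0.805265); state ← (V=0, rpm=0)
set_airspeed(67.44): V ← 67.44 m/s
set_airspeed(82.68): V ← 82.68 m/s
set_airspeed(51.37): V ← 51.37 m/s
adjust_airspeed(-8.46): V ← 51.37 -8.46 = 42.91 m/s
throttle_to(10108): rpm ← 10108
adjust_throttle(-1710): rpm ← 10108 -1710 = 8398
final state: V = 42.91 m/s, rpm = 8398 → n = rpm/60 = 139.966667 rev/s
J = V / (n·D) = 42.91 / (139.966667 × 3.343) = 0.091706
regime bands: climb J<0.4026 | cruise [0.4026, 0.8053) | windmill J≥0.8053
J = 0.0917 → climb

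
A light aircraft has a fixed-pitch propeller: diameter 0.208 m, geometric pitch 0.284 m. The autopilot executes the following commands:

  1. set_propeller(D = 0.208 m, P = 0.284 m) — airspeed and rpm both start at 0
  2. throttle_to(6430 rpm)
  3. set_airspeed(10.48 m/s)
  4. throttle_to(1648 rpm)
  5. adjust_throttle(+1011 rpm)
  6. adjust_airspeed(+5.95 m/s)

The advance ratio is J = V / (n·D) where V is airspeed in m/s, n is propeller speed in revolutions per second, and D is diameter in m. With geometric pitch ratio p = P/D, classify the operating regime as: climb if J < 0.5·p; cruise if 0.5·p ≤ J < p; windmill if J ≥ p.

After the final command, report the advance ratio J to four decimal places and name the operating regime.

J = 1.7824, regime = windmill

set_propeller: D = 0.208 m, P = 0.284 m (p = P/D = 1.365385); state ← (V=0, rpm=0)
throttle_to(6430): rpm ← 6430
set_airspeed(10.48): V ← 10.48 m/s
throttle_to(1648): rpm ← 1648
adjust_throttle(+1011): rpm ← 1648 +1011 = 2659
adjust_airspeed(+5.95): V ← 10.48 +5.95 = 16.43 m/s
final state: V = 16.43 m/s, rpm = 2659 → n = rpm/60 = 44.316667 rev/s
J = V / (n·D) = 16.43 / (44.316667 × 0.208) = 1.782408
regime bands: climb J<0.6827 | cruise [0.6827, 1.3654) | windmill J≥1.3654
J = 1.7824 → windmill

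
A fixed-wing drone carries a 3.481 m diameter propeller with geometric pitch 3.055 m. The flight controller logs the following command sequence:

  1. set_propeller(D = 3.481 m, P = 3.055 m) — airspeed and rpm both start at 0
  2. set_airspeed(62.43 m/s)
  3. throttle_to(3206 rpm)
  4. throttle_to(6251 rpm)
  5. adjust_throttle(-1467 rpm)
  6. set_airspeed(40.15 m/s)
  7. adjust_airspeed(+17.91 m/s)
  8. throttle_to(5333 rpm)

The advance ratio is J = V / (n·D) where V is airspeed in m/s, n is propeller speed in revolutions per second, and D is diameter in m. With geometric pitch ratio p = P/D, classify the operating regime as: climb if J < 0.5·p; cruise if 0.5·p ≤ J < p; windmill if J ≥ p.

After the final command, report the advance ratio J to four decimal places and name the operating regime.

set_propeller: D = 3.481 m, P = 3.055 m (p = P/D = 0.877621); state ← (V=0, rpm=0)
set_airspeed(62.43): V ← 62.43 m/s
throttle_to(3206): rpm ← 3206
throttle_to(6251): rpm ← 6251
adjust_throttle(-1467): rpm ← 6251 -1467 = 4784
set_airspeed(40.15): V ← 40.15 m/s
adjust_airspeed(+17.91): V ← 40.15 +17.91 = 58.06 m/s
throttle_to(5333): rpm ← 5333
final state: V = 58.06 m/s, rpm = 5333 → n = rpm/60 = 88.883333 rev/s
J = V / (n·D) = 58.06 / (88.883333 × 3.481) = 0.187652
regime bands: climb J<0.4388 | cruise [0.4388, 0.8776) | windmill J≥0.8776
J = 0.1877 → climb

J = 0.1877, regime = climb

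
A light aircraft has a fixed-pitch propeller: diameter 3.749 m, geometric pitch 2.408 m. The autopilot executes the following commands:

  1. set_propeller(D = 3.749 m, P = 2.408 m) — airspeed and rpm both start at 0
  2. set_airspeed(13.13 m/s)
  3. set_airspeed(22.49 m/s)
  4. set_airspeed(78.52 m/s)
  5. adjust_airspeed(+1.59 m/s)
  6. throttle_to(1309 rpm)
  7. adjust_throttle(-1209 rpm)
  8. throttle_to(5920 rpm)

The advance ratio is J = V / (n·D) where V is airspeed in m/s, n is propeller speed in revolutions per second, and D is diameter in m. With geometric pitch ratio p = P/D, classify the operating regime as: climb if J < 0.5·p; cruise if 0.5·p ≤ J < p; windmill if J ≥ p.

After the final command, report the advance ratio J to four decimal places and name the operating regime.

J = 0.2166, regime = climb

set_propeller: D = 3.749 m, P = 2.408 m (p = P/D = 0.642305); state ← (V=0, rpm=0)
set_airspeed(13.13): V ← 13.13 m/s
set_airspeed(22.49): V ← 22.49 m/s
set_airspeed(78.52): V ← 78.52 m/s
adjust_airspeed(+1.59): V ← 78.52 +1.59 = 80.11 m/s
throttle_to(1309): rpm ← 1309
adjust_throttle(-1209): rpm ← 1309 -1209 = 100
throttle_to(5920): rpm ← 5920
final state: V = 80.11 m/s, rpm = 5920 → n = rpm/60 = 98.666667 rev/s
J = V / (n·D) = 80.11 / (98.666667 × 3.749) = 0.216571
regime bands: climb J<0.3212 | cruise [0.3212, 0.6423) | windmill J≥0.6423
J = 0.2166 → climb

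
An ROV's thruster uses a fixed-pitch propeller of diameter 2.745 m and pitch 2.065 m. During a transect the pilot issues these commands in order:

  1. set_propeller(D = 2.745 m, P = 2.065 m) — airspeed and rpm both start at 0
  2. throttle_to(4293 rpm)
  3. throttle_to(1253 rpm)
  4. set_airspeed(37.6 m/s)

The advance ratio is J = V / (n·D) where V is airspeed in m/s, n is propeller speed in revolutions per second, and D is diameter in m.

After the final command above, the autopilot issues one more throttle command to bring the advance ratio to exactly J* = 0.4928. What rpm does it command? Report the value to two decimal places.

set_propeller: D = 2.745 m, P = 2.065 m (p = P/D = 0.752277); state ← (V=0, rpm=0)
throttle_to(4293): rpm ← 4293
throttle_to(1253): rpm ← 1253
set_airspeed(37.6): V ← 37.6 m/s
final state: V = 37.6 m/s, rpm = 1253 → n = rpm/60 = 20.883333 rev/s
target J* = 0.4928; solve J* = V/(n·D) for n: n = V/(J*·D) = 37.6/(0.4928 × 2.745) = 27.795520 rev/s
rpm = 60·n = 1667.731176

rpm = 1667.73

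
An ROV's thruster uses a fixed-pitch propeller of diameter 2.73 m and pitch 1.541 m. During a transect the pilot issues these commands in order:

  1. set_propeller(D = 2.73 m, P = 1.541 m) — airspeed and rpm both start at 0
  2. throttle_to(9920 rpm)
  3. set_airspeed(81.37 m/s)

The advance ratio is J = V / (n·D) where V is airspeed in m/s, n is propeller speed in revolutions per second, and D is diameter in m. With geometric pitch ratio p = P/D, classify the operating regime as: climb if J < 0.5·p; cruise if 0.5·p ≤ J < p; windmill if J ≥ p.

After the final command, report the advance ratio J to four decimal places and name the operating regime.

set_propeller: D = 2.73 m, P = 1.541 m (p = P/D = 0.564469); state ← (V=0, rpm=0)
throttle_to(9920): rpm ← 9920
set_airspeed(81.37): V ← 81.37 m/s
final state: V = 81.37 m/s, rpm = 9920 → n = rpm/60 = 165.333333 rev/s
J = V / (n·D) = 81.37 / (165.333333 × 2.73) = 0.180277
regime bands: climb J<0.2822 | cruise [0.2822, 0.5645) | windmill J≥0.5645
J = 0.1803 → climb

J = 0.1803, regime = climb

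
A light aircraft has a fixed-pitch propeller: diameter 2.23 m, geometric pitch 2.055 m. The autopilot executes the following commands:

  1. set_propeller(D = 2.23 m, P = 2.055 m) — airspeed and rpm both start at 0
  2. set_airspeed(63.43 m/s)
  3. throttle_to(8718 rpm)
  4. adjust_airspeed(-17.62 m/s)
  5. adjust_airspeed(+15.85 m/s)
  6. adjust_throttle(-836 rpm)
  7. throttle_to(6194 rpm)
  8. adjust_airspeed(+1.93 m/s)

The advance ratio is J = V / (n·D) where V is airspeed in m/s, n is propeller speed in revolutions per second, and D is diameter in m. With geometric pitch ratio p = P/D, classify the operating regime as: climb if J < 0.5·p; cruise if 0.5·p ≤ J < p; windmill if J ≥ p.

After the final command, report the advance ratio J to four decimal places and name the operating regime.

J = 0.2762, regime = climb

set_propeller: D = 2.23 m, P = 2.055 m (p = P/D = 0.921525); state ← (V=0, rpm=0)
set_airspeed(63.43): V ← 63.43 m/s
throttle_to(8718): rpm ← 8718
adjust_airspeed(-17.62): V ← 63.43 -17.62 = 45.81 m/s
adjust_airspeed(+15.85): V ← 45.81 +15.85 = 61.66 m/s
adjust_throttle(-836): rpm ← 8718 -836 = 7882
throttle_to(6194): rpm ← 6194
adjust_airspeed(+1.93): V ← 61.66 +1.93 = 63.59 m/s
final state: V = 63.59 m/s, rpm = 6194 → n = rpm/60 = 103.233333 rev/s
J = V / (n·D) = 63.59 / (103.233333 × 2.23) = 0.276226
regime bands: climb J<0.4608 | cruise [0.4608, 0.9215) | windmill J≥0.9215
J = 0.2762 → climb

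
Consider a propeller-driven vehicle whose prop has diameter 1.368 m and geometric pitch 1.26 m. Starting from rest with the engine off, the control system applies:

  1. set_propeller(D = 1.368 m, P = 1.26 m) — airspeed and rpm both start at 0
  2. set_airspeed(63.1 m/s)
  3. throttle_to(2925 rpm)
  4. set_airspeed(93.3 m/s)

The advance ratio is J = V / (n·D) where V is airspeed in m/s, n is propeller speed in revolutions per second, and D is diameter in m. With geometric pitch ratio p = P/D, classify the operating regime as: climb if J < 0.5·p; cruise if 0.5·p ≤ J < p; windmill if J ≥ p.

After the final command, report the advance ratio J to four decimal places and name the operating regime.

set_propeller: D = 1.368 m, P = 1.26 m (p = P/D = 0.921053); state ← (V=0, rpm=0)
set_airspeed(63.1): V ← 63.1 m/s
throttle_to(2925): rpm ← 2925
set_airspeed(93.3): V ← 93.3 m/s
final state: V = 93.3 m/s, rpm = 2925 → n = rpm/60 = 48.750000 rev/s
J = V / (n·D) = 93.3 / (48.750000 × 1.368) = 1.399010
regime bands: climb J<0.4605 | cruise [0.4605, 0.9211) | windmill J≥0.9211
J = 1.3990 → windmill

J = 1.3990, regime = windmill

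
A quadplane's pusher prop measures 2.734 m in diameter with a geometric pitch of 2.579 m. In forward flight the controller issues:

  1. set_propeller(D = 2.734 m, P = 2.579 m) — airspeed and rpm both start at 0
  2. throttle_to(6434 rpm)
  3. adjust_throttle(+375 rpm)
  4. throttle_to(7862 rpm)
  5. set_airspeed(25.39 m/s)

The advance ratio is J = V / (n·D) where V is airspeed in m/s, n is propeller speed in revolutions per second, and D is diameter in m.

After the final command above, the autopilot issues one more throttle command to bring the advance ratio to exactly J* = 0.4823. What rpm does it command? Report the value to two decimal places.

rpm = 1155.31

set_propeller: D = 2.734 m, P = 2.579 m (p = P/D = 0.943307); state ← (V=0, rpm=0)
throttle_to(6434): rpm ← 6434
adjust_throttle(+375): rpm ← 6434 +375 = 6809
throttle_to(7862): rpm ← 7862
set_airspeed(25.39): V ← 25.39 m/s
final state: V = 25.39 m/s, rpm = 7862 → n = rpm/60 = 131.033333 rev/s
target J* = 0.4823; solve J* = V/(n·D) for n: n = V/(J*·D) = 25.39/(0.4823 × 2.734) = 19.255151 rev/s
rpm = 60·n = 1155.309060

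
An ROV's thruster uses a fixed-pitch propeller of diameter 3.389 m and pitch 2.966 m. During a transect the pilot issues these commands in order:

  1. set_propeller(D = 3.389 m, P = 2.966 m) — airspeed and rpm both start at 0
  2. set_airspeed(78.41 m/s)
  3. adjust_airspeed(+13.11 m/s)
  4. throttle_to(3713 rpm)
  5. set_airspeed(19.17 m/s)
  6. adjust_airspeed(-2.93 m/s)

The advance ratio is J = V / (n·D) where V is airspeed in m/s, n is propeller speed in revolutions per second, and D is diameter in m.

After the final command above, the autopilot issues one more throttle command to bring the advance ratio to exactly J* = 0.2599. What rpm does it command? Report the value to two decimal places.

set_propeller: D = 3.389 m, P = 2.966 m (p = P/D = 0.875184); state ← (V=0, rpm=0)
set_airspeed(78.41): V ← 78.41 m/s
adjust_airspeed(+13.11): V ← 78.41 +13.11 = 91.52 m/s
throttle_to(3713): rpm ← 3713
set_airspeed(19.17): V ← 19.17 m/s
adjust_airspeed(-2.93): V ← 19.17 -2.93 = 16.24 m/s
final state: V = 16.24 m/s, rpm = 3713 → n = rpm/60 = 61.883333 rev/s
target J* = 0.2599; solve J* = V/(n·D) for n: n = V/(J*·D) = 16.24/(0.2599 × 3.389) = 18.437761 rev/s
rpm = 60·n = 1106.265648

rpm = 1106.27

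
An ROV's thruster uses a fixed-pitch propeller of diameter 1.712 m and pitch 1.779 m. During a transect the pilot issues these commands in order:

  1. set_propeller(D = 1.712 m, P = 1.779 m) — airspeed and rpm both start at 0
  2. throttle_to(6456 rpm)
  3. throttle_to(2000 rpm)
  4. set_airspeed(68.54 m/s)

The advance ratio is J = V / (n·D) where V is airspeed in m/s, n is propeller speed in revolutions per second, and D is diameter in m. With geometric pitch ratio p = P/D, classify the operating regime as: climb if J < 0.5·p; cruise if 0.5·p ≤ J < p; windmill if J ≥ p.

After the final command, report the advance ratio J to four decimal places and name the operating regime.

set_propeller: D = 1.712 m, P = 1.779 m (p = P/D = 1.039136); state ← (V=0, rpm=0)
throttle_to(6456): rpm ← 6456
throttle_to(2000): rpm ← 2000
set_airspeed(68.54): V ← 68.54 m/s
final state: V = 68.54 m/s, rpm = 2000 → n = rpm/60 = 33.333333 rev/s
J = V / (n·D) = 68.54 / (33.333333 × 1.712) = 1.201051
regime bands: climb J<0.5196 | cruise [0.5196, 1.0391) | windmill J≥1.0391
J = 1.2011 → windmill

J = 1.2011, regime = windmill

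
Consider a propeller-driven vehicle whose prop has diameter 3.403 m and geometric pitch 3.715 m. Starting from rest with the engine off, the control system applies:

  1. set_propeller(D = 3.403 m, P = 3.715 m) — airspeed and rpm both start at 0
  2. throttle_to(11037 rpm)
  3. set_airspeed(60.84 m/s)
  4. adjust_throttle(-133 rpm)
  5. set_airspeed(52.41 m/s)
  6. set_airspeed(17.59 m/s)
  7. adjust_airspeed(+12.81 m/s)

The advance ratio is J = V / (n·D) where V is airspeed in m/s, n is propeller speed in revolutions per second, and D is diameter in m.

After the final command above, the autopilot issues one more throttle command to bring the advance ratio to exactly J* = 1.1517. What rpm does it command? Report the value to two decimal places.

set_propeller: D = 3.403 m, P = 3.715 m (p = P/D = 1.091684); state ← (V=0, rpm=0)
throttle_to(11037): rpm ← 11037
set_airspeed(60.84): V ← 60.84 m/s
adjust_throttle(-133): rpm ← 11037 -133 = 10904
set_airspeed(52.41): V ← 52.41 m/s
set_airspeed(17.59): V ← 17.59 m/s
adjust_airspeed(+12.81): V ← 17.59 +12.81 = 30.4 m/s
final state: V = 30.4 m/s, rpm = 10904 → n = rpm/60 = 181.733333 rev/s
target J* = 1.1517; solve J* = V/(n·D) for n: n = V/(J*·D) = 30.4/(1.1517 × 3.403) = 7.756616 rev/s
rpm = 60·n = 465.396934

rpm = 465.40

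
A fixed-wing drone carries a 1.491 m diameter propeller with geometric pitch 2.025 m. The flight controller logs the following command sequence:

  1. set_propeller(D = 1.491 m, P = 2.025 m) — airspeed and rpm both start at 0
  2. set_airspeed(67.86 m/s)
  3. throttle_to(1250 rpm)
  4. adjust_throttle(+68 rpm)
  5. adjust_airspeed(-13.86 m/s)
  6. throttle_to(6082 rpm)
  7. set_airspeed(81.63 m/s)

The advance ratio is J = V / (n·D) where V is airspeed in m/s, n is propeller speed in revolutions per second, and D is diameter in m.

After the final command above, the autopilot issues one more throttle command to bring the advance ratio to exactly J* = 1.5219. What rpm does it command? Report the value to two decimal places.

rpm = 2158.43

set_propeller: D = 1.491 m, P = 2.025 m (p = P/D = 1.358149); state ← (V=0, rpm=0)
set_airspeed(67.86): V ← 67.86 m/s
throttle_to(1250): rpm ← 1250
adjust_throttle(+68): rpm ← 1250 +68 = 1318
adjust_airspeed(-13.86): V ← 67.86 -13.86 = 54 m/s
throttle_to(6082): rpm ← 6082
set_airspeed(81.63): V ← 81.63 m/s
final state: V = 81.63 m/s, rpm = 6082 → n = rpm/60 = 101.366667 rev/s
target J* = 1.5219; solve J* = V/(n·D) for n: n = V/(J*·D) = 81.63/(1.5219 × 1.491) = 35.973777 rev/s
rpm = 60·n = 2158.426609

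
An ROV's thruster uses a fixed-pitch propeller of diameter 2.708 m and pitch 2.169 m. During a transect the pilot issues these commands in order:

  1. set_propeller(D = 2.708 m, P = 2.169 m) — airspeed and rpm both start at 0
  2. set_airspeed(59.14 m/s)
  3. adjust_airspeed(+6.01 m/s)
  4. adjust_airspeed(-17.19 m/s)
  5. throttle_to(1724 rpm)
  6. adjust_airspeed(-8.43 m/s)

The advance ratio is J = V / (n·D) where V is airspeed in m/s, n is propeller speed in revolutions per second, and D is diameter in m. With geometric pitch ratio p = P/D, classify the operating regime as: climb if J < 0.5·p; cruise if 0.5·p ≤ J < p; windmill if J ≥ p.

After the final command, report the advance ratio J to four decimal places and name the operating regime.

J = 0.5080, regime = cruise

set_propeller: D = 2.708 m, P = 2.169 m (p = P/D = 0.800960); state ← (V=0, rpm=0)
set_airspeed(59.14): V ← 59.14 m/s
adjust_airspeed(+6.01): V ← 59.14 +6.01 = 65.15 m/s
adjust_airspeed(-17.19): V ← 65.15 -17.19 = 47.96 m/s
throttle_to(1724): rpm ← 1724
adjust_airspeed(-8.43): V ← 47.96 -8.43 = 39.53 m/s
final state: V = 39.53 m/s, rpm = 1724 → n = rpm/60 = 28.733333 rev/s
J = V / (n·D) = 39.53 / (28.733333 × 2.708) = 0.508033
regime bands: climb J<0.4005 | cruise [0.4005, 0.8010) | windmill J≥0.8010
J = 0.5080 → cruise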